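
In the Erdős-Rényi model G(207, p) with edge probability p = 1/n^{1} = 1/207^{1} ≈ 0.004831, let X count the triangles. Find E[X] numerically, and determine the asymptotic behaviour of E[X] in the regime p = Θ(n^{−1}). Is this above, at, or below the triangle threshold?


Number of potential triangles: C(207, 3) = 1456935.
Each occurs with probability p³ ≈ (0.004831)³ ≈ 1.127428e-07.
By linearity: E[X] = C(207, 3)·p³ ≈ 1456935 · 1.127428e-07 ≈ 0.1643.
Here α = 1, so p = 1/n is exactly at the triangle threshold p ~ 1/n. Asymptotically E[X] → c³/6 = 1³/6 = 1/6 ≈ 0.1667, a bounded constant. In this regime the triangle count is asymptotically Poisson(c³/6).

E[X] ≈ 0.1643; in regime p = Θ(1/n^{1}) E[X] stays bounded (at the triangle threshold p ~ 1/n).


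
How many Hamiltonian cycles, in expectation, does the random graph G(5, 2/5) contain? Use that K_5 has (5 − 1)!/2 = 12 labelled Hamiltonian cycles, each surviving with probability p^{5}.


K_5 has (5 − 1)!/2 = 12 labelled Hamiltonian cycles.
For each such Hamiltonian cycle H, let X_H = 1 if all 5 edges of H are present in G. Then P[X_H = 1] = p^{5} = (2/5)^{5} = 32/3125.
By linearity of expectation: E[X] = Σ_H E[X_H] = 12 · p^{5} = 12 · 32/3125 = 384/3125.
Numerically: E[X] ≈ 0.12288.

E[X] = 12 · (2/5)^{5} = 384/3125 ≈ 0.12288.


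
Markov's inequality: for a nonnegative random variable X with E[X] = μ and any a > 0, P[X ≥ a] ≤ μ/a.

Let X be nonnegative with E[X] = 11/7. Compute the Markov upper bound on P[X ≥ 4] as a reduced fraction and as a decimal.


μ = E[X] = 11/7, a = 4.
Markov: P[X ≥ 4] ≤ μ/a = (11/7)/4 = 11/28.
Numerically: ≈ 0.392857.
(Since a = 4 > μ = 1.571429, the bound 11/28 is < 1 and informative.)

P[X ≥ 4] ≤ 11/28 ≈ 0.392857.


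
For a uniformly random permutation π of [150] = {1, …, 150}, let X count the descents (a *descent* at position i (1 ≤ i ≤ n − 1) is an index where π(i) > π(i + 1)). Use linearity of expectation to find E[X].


Write X = Σ X_I over i = 1, …, 149, with X_I the indicator of one descent.
There are 149 indicators.
For each fixed i, the pair (π(i), π(i+1)) is a uniformly random ordered pair of distinct values from {1, …, 150}; by symmetry P[π(i) > π(i+1)] = 1/2.
By linearity: E[X] = 149 · (1/2) = (150 − 1) · (1/2) = 149/2 ≈ 74.5000.

E[X] = 149/2 = 74.5000.


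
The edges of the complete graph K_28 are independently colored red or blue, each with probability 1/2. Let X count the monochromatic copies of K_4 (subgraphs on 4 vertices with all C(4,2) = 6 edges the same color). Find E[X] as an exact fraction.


Let X = Σ_S X_S over the C(28, 4) = 20475 subsets S of size 4, where X_S = 1 if the K_4 on S is monochromatic.
For a fixed S, the K_4 on S has C(4, 2) = 6 edges. P[all 6 edges red] = (1/2)^6, and likewise for blue, so P[monochromatic] = 2·(1/2)^6 = 2^{1 − 6} = 1/32.
By linearity: E[X] = C(28, 4) · 2^{1 − 6} = 20475 · 1/32 = 20475/32.
Numerically: E[X] ≈ 639.844.

E[X] = C(28,4)·2^(1−C(4,2)) = 20475/32 ≈ 639.844.


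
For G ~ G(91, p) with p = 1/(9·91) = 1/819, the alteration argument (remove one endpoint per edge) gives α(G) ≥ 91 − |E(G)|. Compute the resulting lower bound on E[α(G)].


E[|E(G)|] = C(91, 2)·p = 4095 · (1/819) = 5.
E[α(G)] ≥ n − E[|E(G)|] = 91 − 5 = 86.
Numerically: ≈ 86.000000.
(This is only a lower bound; the true E[α(G)] may be larger.)

E[α(G)] ≥ 86 ≈ 86.000000.


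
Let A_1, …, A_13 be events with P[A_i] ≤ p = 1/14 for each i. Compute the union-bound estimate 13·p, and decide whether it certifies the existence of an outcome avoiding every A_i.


Union bound: P[∪_{i=1}^{13} A_i] ≤ Σ_i P[A_i] ≤ 13·p = 13·(1/14) = 13/14.
Numerically: 13/14 ≈ 0.928571.
Is 13/14 < 1? YES.
Since P[∪ A_i] ≤ 13/14 < 1, the complement has P[∩ A_i^c] ≥ 1 − 13/14 = 1/14 > 0, so some outcome avoids every A_i.

13·p = 13/14 ≈ 0.928571; existence CERTIFIED by the union bound.


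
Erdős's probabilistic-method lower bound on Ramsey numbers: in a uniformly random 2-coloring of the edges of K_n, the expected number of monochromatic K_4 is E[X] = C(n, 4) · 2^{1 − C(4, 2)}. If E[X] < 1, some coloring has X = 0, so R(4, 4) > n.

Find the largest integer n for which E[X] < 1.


We need C(n, 4) · 2^{1 − 6} < 1, i.e. C(n, 4) < 2^{6 − 1} = 32.
Check values of n near the boundary:
  n = 4: C(4, 4) = 1; 1 < 32? YES
  n = 5: C(5, 4) = 5; 5 < 32? YES
  n = 6: C(6, 4) = 15; 15 < 32? YES
  n = 7: C(7, 4) = 35; 35 < 32? NO
  n = 8: C(8, 4) = 70; 70 < 32? NO
  n = 9: C(9, 4) = 126; 126 < 32? NO
The largest n with C(n, 4) < 32 is n = 6 (where E[X] = 15/32 ≈ 0.4688). Hence R(4, 4) > 6, i.e. R(4, 4) ≥ 7.

Largest n = 6; hence R(4, 4) > 6.


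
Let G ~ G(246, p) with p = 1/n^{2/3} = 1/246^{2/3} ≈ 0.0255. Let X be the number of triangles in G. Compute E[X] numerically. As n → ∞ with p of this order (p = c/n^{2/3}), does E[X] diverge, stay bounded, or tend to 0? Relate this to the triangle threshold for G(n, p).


Number of potential triangles: C(246, 3) = 2450980.
Each occurs with probability p³ ≈ (0.0255)³ ≈ 1.65246e-05.
By linearity: E[X] = C(246, 3)·p³ ≈ 2450980 · 1.65246e-05 ≈ 40.501.
Since α = 2/3 < 1, p = c/n^{2/3} ≫ 1/n is above the triangle threshold p ~ 1/n. Asymptotically E[X] ~ (c³/6)·n^{3(1−α)} = (1³/6)·n^{1} → ∞; triangles are abundant w.h.p.

E[X] ≈ 40.501; in regime p = Θ(1/n^{2/3}) E[X] diverges (above the triangle threshold p ~ 1/n).


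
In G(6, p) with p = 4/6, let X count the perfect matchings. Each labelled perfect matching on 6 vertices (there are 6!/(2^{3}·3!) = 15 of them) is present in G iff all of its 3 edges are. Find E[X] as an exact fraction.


K_6 has 6!/(2^{3}·3!) = 15 labelled perfect matchings.
For each such perfect matching H, let X_H = 1 if all 3 edges of H are present in G. Then P[X_H = 1] = p^{3} = (2/3)^{3} = 8/27.
Summing the indicators: E[X] = Σ_H E[X_H] = 15 · p^{3} = 15 · 8/27 = 40/9.
Numerically: E[X] ≈ 4.444.

E[X] = 15 · (2/3)^{3} = 40/9 ≈ 4.444.


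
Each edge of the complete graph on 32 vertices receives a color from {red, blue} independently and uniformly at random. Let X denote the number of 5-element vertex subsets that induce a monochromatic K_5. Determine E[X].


Let X = Σ_S X_S over the C(32, 5) = 201376 subsets S of size 5, where X_S = 1 if the K_5 on S is monochromatic.
For a fixed S, the K_5 on S has C(5, 2) = 10 edges. P[all 10 edges red] = (1/2)^10, and likewise for blue, so P[monochromatic] = 2·(1/2)^10 = 2^{1 − 10} = 1/512.
By linearity of expectation: E[X] = C(32, 5) · 2^{1 − 10} = 201376 · 1/512 = 6293/16.
Numerically: E[X] ≈ 393.312.

E[X] = C(32,5)·2^(1−C(5,2)) = 6293/16 ≈ 393.312.


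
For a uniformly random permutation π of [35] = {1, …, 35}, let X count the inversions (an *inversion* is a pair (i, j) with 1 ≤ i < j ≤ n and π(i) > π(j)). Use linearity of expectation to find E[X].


Write X = Σ X_I over the C(35, 2) = 595 pairs i < j, with X_I the indicator of one inversion.
There are 595 indicators.
For each fixed pair i < j, the values π(i) and π(j) are two distinct elements of {1, …, 35} in uniformly random order; by symmetry P[π(i) > π(j)] = 1/2.
By linearity: E[X] = 595 · (1/2) = C(35, 2) · (1/2) = 595/2 = 595/2 ≈ 297.500000.

E[X] = 595/2 = 297.500000.


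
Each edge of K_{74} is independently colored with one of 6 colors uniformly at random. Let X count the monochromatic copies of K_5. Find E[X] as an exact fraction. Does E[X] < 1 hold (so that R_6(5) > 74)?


E[X] = C(74, 5) · 6^{1 − 10} = 16108764 · 6^{−9} = 16108764/10077696.
As a reduced fraction: E[X] = 1342397/839808 ≈ 1.598.
Is E[X] < 1? NO.
Since E[X] ≥ 1, the first-moment bound is inconclusive at n = 74; it does NOT by itself certify R_6(5) > 74.

E[X] = 1342397/839808 ≈ 1.598; E[X] ≥ 1; first-moment method inconclusive here.


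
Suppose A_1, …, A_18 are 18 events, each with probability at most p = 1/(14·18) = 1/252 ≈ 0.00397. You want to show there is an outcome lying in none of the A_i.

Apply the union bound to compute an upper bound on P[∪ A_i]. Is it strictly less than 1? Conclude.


Union bound: P[∪_{i=1}^{18} A_i] ≤ Σ_i P[A_i] ≤ 18·p = 18·(1/252) = 1/14.
Numerically: 1/14 ≈ 0.07143.
Is 1/14 < 1? YES.
Since P[∪ A_i] ≤ 1/14 < 1, the complement has P[∩ A_i^c] ≥ 1 − 1/14 = 13/14 > 0, so some outcome avoids every A_i.

18·p = 1/14 ≈ 0.07143; existence CERTIFIED by the union bound.


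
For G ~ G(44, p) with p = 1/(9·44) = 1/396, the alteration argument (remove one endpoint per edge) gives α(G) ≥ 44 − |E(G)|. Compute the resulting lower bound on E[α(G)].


E[|E(G)|] = C(44, 2)·p = 946 · (1/396) = 43/18.
E[α(G)] ≥ n − E[|E(G)|] = 44 − 43/18 = 749/18.
Numerically: ≈ 41.6111.
(This is only a lower bound; the true E[α(G)] may be larger.)

E[α(G)] ≥ 749/18 ≈ 41.6111.


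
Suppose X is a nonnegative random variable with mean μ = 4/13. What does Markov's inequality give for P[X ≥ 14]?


μ = E[X] = 4/13, a = 14.
Markov: P[X ≥ 14] ≤ μ/a = (4/13)/14 = 2/91.
Numerically: ≈ 0.022.
(Since a = 14 > μ = 0.308, the bound 2/91 is < 1 and informative.)

P[X ≥ 14] ≤ 2/91 ≈ 0.022.


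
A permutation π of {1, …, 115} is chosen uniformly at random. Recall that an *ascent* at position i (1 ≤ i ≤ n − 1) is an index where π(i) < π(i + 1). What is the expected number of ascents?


Write X = Σ X_I over i = 1, …, 114, with X_I the indicator of one ascent.
There are 114 indicators.
For each fixed i, the pair (π(i), π(i+1)) is a uniformly random ordered pair of distinct values from {1, …, 115}; by symmetry P[π(i) < π(i+1)] = 1/2.
By linearity: E[X] = 114 · (1/2) = (115 − 1) · (1/2) = 57 ≈ 57.000.

E[X] = 57 = 57.000.


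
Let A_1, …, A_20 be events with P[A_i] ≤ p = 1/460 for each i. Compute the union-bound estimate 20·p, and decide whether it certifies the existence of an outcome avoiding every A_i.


Union bound: P[∪_{i=1}^{20} A_i] ≤ Σ_i P[A_i] ≤ 20·p = 20·(1/460) = 1/23.
Numerically: 1/23 ≈ 0.0435.
Is 1/23 < 1? YES.
Since P[∪ A_i] ≤ 1/23 < 1, the complement has P[∩ A_i^c] ≥ 1 − 1/23 = 22/23 > 0, so some outcome avoids every A_i.

20·p = 1/23 ≈ 0.0435; existence CERTIFIED by the union bound.


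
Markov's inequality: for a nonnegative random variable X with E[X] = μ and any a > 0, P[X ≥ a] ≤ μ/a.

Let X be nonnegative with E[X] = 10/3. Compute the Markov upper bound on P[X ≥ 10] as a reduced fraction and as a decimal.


μ = E[X] = 10/3, a = 10.
Markov: P[X ≥ 10] ≤ μ/a = (10/3)/10 = 1/3.
Numerically: ≈ 0.333.
(Since a = 10 > μ = 3.333, the bound 1/3 is < 1 and informative.)

P[X ≥ 10] ≤ 1/3 ≈ 0.333.


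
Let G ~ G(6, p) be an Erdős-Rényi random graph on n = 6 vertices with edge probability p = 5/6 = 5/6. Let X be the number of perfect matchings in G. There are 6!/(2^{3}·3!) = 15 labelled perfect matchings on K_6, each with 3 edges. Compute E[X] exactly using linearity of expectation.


K_6 has 6!/(2^{3}·3!) = 15 labelled perfect matchings.
For each such perfect matching H, let X_H = 1 if all 3 edges of H are present in G. Then P[X_H = 1] = p^{3} = (5/6)^{3} = 125/216.
By linearity of expectation: E[X] = Σ_H E[X_H] = 15 · p^{3} = 15 · 125/216 = 625/72.
Numerically: E[X] ≈ 8.68056.

E[X] = 15 · (5/6)^{3} = 625/72 ≈ 8.68056.


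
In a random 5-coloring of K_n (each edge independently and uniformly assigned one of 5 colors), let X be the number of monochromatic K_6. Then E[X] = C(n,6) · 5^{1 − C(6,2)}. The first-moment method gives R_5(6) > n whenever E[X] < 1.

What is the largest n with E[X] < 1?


We need C(n, 6) · 5^{1 − 15} < 1, i.e. C(n, 6) < 5^{15 − 1} = 6103515625.
Check values of n near the boundary:
  n = 128: C(128, 6) = 5423611200; 5423611200 < 6103515625? YES
  n = 129: C(129, 6) = 5688177600; 5688177600 < 6103515625? YES
  n = 130: C(130, 6) = 5963412000; 5963412000 < 6103515625? YES
  n = 131: C(131, 6) = 6249655776; 6249655776 < 6103515625? NO
The largest n with C(n, 6) < 6103515625 is n = 130 (where E[X] = 47707296/48828125 ≈ 0.97705). Hence R_5(6) > 130, i.e. R_5(6) ≥ 131.

Largest n = 130; hence R_5(6) > 130.


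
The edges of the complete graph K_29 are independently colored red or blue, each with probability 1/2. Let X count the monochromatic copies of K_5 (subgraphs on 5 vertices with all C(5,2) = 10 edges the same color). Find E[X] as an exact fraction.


Let X = Σ_S X_S over the C(29, 5) = 118755 subsets S of size 5, where X_S = 1 if the K_5 on S is monochromatic.
For a fixed S, the K_5 on S has C(5, 2) = 10 edges. P[all 10 edges red] = (1/2)^10, and likewise for blue, so P[monochromatic] = 2·(1/2)^10 = 2^{1 − 10} = 1/512.
By linearity of expectation: E[X] = C(29, 5) · 2^{1 − 10} = 118755 · 1/512 = 118755/512.
Numerically: E[X] ≈ 231.9434.

E[X] = C(29,5)·2^(1−C(5,2)) = 118755/512 ≈ 231.9434.


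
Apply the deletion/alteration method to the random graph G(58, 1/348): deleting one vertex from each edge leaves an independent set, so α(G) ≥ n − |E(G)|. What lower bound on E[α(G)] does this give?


E[|E(G)|] = C(58, 2)·p = 1653 · (1/348) = 19/4.
E[α(G)] ≥ n − E[|E(G)|] = 58 − 19/4 = 213/4.
Numerically: ≈ 53.250000.
(This is only a lower bound; the true E[α(G)] may be larger.)

E[α(G)] ≥ 213/4 ≈ 53.250000.


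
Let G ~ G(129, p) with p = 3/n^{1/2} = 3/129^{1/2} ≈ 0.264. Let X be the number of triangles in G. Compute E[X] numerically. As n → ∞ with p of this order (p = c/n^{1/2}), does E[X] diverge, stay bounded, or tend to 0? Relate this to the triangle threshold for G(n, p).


Number of potential triangles: C(129, 3) = 349504.
Each occurs with probability p³ ≈ (0.264)³ ≈ 1.84280e-02.
By linearity: E[X] = C(129, 3)·p³ ≈ 349504 · 1.84280e-02 ≈ 6440.674.
Since α = 1/2 < 1, p = c/n^{1/2} ≫ 1/n is above the triangle threshold p ~ 1/n. Asymptotically E[X] ~ (c³/6)·n^{3(1−α)} = (3³/6)·n^{1.5} → ∞; triangles are abundant w.h.p.

E[X] ≈ 6440.674; in regime p = Θ(1/n^{1/2}) E[X] diverges (above the triangle threshold p ~ 1/n).


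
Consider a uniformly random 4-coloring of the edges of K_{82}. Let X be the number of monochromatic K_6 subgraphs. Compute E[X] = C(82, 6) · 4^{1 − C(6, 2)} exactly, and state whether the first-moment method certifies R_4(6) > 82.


E[X] = C(82, 6) · 4^{1 − 15} = 350161812 · 4^{−14} = 350161812/268435456.
As a reduced fraction: E[X] = 87540453/67108864 ≈ 1.304454.
Is E[X] < 1? NO.
Since E[X] ≥ 1, the first-moment bound is inconclusive at n = 82; it does NOT by itself certify R_4(6) > 82.

E[X] = 87540453/67108864 ≈ 1.304454; E[X] ≥ 1; first-moment method inconclusive here.


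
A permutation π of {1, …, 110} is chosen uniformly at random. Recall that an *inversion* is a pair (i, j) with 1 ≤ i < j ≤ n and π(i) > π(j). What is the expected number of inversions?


Write X = Σ X_I over the C(110, 2) = 5995 pairs i < j, with X_I the indicator of one inversion.
There are 5995 indicators.
For each fixed pair i < j, the values π(i) and π(j) are two distinct elements of {1, …, 110} in uniformly random order; by symmetry P[π(i) > π(j)] = 1/2.
By linearity: E[X] = 5995 · (1/2) = C(110, 2) · (1/2) = 5995/2 = 5995/2 ≈ 2997.500000.

E[X] = 5995/2 = 2997.500000.


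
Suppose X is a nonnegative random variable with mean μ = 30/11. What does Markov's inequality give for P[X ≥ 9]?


μ = E[X] = 30/11, a = 9.
Markov: P[X ≥ 9] ≤ μ/a = (30/11)/9 = 10/33.
Numerically: ≈ 0.303030.
(Since a = 9 > μ = 2.727273, the bound 10/33 is < 1 and informative.)

P[X ≥ 9] ≤ 10/33 ≈ 0.303030.


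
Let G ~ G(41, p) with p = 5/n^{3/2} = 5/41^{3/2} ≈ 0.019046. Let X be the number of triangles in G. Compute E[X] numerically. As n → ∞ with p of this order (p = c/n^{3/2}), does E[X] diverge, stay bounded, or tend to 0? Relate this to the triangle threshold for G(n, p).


Number of potential triangles: C(41, 3) = 10660.
Each occurs with probability p³ ≈ (0.019046)³ ≈ 6.9084824e-06.
By linearity: E[X] = C(41, 3)·p³ ≈ 10660 · 6.9084824e-06 ≈ 0.07364.
Since α = 3/2 > 1, p = c/n^{3/2} = o(1/n) is below the triangle threshold p ~ 1/n. Asymptotically E[X] ~ (c³/6)·n^{3(1−α)} = (5³/6)·n^{-1.5} → 0, so by Markov's inequality G has no triangles w.h.p.

E[X] ≈ 0.07364; in regime p = Θ(1/n^{3/2}) E[X] tends to 0 (below the triangle threshold p ~ 1/n).


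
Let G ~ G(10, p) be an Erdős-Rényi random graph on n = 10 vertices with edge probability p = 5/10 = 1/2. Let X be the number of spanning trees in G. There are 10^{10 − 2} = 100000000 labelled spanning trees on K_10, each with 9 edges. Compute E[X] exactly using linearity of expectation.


K_10 has 10^{10 − 2} = 100000000 labelled spanning trees.
For each such spanning tree H, let X_H = 1 if all 9 edges of H are present in G. Then P[X_H = 1] = p^{9} = (1/2)^{9} = 1/512.
Summing the indicators: E[X] = Σ_H E[X_H] = 100000000 · p^{9} = 100000000 · 1/512 = 390625/2.
Numerically: E[X] ≈ 1.953e+05.

E[X] = 100000000 · (1/2)^{9} = 390625/2 ≈ 1.953e+05.


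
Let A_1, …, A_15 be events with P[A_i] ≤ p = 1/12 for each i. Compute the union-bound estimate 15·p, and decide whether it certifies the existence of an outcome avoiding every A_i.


Union bound: P[∪_{i=1}^{15} A_i] ≤ Σ_i P[A_i] ≤ 15·p = 15·(1/12) = 5/4.
Numerically: 5/4 ≈ 1.2500.
Is 5/4 < 1? NO.
Since the bound 5/4 is ≥ 1, the union bound is uninformative here; it does NOT by itself certify existence.

15·p = 5/4 ≈ 1.2500; existence NOT certified by the union bound.


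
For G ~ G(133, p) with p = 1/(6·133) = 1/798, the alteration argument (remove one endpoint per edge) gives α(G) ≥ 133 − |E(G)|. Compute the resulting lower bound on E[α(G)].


E[|E(G)|] = C(133, 2)·p = 8778 · (1/798) = 11.
E[α(G)] ≥ n − E[|E(G)|] = 133 − 11 = 122.
Numerically: ≈ 122.000000.
(This is only a lower bound; the true E[α(G)] may be larger.)

E[α(G)] ≥ 122 ≈ 122.000000.


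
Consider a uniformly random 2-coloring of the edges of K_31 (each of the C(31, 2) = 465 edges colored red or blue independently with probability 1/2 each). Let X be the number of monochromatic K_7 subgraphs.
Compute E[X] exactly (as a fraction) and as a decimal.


Let X = Σ_S X_S over the C(31, 7) = 2629575 subsets S of size 7, where X_S = 1 if the K_7 on S is monochromatic.
For a fixed S, the K_7 on S has C(7, 2) = 21 edges. P[all 21 edges red] = (1/2)^21, and likewise for blue, so P[monochromatic] = 2·(1/2)^21 = 2^{1 − 21} = 1/1048576.
By linearity of expectation: E[X] = C(31, 7) · 2^{1 − 21} = 2629575 · 1/1048576 = 2629575/1048576.
Numerically: E[X] ≈ 2.508.

E[X] = C(31,7)·2^(1−C(7,2)) = 2629575/1048576 ≈ 2.508.


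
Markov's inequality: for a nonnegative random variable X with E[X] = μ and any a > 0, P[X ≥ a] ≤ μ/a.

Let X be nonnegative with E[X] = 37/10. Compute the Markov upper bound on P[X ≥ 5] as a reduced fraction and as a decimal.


μ = E[X] = 37/10, a = 5.
Markov: P[X ≥ 5] ≤ μ/a = (37/10)/5 = 37/50.
Numerically: ≈ 0.74000.
(Since a = 5 > μ = 3.70000, the bound 37/50 is < 1 and informative.)

P[X ≥ 5] ≤ 37/50 ≈ 0.74000.


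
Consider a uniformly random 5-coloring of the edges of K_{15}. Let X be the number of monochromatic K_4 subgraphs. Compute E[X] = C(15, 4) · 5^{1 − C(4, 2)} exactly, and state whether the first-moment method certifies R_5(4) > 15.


E[X] = C(15, 4) · 5^{1 − 6} = 1365 · 5^{−5} = 1365/3125.
As a reduced fraction: E[X] = 273/625 ≈ 0.4368.
Is E[X] < 1? YES.
Since E[X] < 1, there exists a 5-coloring of K_{15} with no monochromatic K_4; hence R_5(4) > 15.

E[X] = 273/625 ≈ 0.4368; E[X] < 1, so R_5(4) > 15.


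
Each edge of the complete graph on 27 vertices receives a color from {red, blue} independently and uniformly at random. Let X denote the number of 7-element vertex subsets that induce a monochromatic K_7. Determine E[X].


Let X = Σ_S X_S over the C(27, 7) = 888030 subsets S of size 7, where X_S = 1 if the K_7 on S is monochromatic.
For a fixed S, the K_7 on S has C(7, 2) = 21 edges. P[all 21 edges red] = (1/2)^21, and likewise for blue, so P[monochromatic] = 2·(1/2)^21 = 2^{1 − 21} = 1/1048576.
Summing: E[X] = C(27, 7) · 2^{1 − 21} = 888030 · 1/1048576 = 444015/524288.
Numerically: E[X] ≈ 0.847.

E[X] = C(27,7)·2^(1−C(7,2)) = 444015/524288 ≈ 0.847.


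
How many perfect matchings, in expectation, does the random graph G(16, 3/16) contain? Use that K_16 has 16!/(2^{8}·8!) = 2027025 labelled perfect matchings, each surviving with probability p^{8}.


K_16 has 16!/(2^{8}·8!) = 2027025 labelled perfect matchings.
For each such perfect matching H, let X_H = 1 if all 8 edges of H are present in G. Then P[X_H = 1] = p^{8} = (3/16)^{8} = 6561/4294967296.
By linearity: E[X] = Σ_H E[X_H] = 2027025 · p^{8} = 2027025 · 6561/4294967296 = 13299311025/4294967296.
Numerically: E[X] ≈ 3.096.

E[X] = 2027025 · (3/16)^{8} = 13299311025/4294967296 ≈ 3.096.


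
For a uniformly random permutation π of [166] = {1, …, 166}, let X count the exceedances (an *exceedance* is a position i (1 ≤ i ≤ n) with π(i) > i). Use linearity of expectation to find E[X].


Write X = Σ_{i=1}^{166} X_i, where X_i = 1_{π(i) > i}.
For each fixed i, π(i) is uniform over {1, …, 166} (marginal of a uniform permutation), so P[π(i) > i] = (n − i)/n. Summing: Σ_{i=1}^{166} (n − i)/n = (0 + 1 + … + 165)/166 = 166(166 − 1)/(2·166) = (166 − 1)/2.
Hence E[X] = Σ_{i=1}^{166} (166 − i)/166 = 165/2 ≈ 82.500000.

E[X] = 165/2 = 82.500000.


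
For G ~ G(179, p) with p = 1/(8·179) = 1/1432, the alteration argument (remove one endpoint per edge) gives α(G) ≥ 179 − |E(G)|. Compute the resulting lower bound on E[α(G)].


E[|E(G)|] = C(179, 2)·p = 15931 · (1/1432) = 89/8.
E[α(G)] ≥ n − E[|E(G)|] = 179 − 89/8 = 1343/8.
Numerically: ≈ 167.875.
(This is only a lower bound; the true E[α(G)] may be larger.)

E[α(G)] ≥ 1343/8 ≈ 167.875.


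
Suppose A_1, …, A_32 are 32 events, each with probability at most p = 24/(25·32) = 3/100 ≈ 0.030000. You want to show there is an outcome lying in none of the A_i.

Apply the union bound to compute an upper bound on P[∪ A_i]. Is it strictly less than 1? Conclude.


Union bound: P[∪_{i=1}^{32} A_i] ≤ Σ_i P[A_i] ≤ 32·p = 32·(3/100) = 24/25.
Numerically: 24/25 ≈ 0.960000.
Is 24/25 < 1? YES.
Since P[∪ A_i] ≤ 24/25 < 1, the complement has P[∩ A_i^c] ≥ 1 − 24/25 = 1/25 > 0, so some outcome avoids every A_i.

32·p = 24/25 ≈ 0.960000; existence CERTIFIED by the union bound.


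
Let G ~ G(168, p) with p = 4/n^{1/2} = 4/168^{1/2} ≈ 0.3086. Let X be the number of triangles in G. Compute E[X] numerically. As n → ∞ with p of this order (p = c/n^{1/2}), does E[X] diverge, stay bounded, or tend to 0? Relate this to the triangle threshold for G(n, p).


Number of potential triangles: C(168, 3) = 776216.
Each occurs with probability p³ ≈ (0.3086)³ ≈ 2.939111e-02.
By linearity: E[X] = C(168, 3)·p³ ≈ 776216 · 2.939111e-02 ≈ 22813.8532.
Since α = 1/2 < 1, p = c/n^{1/2} ≫ 1/n is above the triangle threshold p ~ 1/n. Asymptotically E[X] ~ (c³/6)·n^{3(1−α)} = (4³/6)·n^{1.5} → ∞; triangles are abundant w.h.p.

E[X] ≈ 22813.8532; in regime p = Θ(1/n^{1/2}) E[X] diverges (above the triangle threshold p ~ 1/n).


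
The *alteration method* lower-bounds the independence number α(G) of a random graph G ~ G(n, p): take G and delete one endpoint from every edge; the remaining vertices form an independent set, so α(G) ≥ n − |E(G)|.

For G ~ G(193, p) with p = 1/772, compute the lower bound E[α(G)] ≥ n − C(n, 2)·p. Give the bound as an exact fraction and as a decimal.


E[|E(G)|] = C(193, 2)·p = 18528 · (1/772) = 24.
E[α(G)] ≥ n − E[|E(G)|] = 193 − 24 = 169.
Numerically: ≈ 169.0000.
(This is only a lower bound; the true E[α(G)] may be larger.)

E[α(G)] ≥ 169 ≈ 169.0000.


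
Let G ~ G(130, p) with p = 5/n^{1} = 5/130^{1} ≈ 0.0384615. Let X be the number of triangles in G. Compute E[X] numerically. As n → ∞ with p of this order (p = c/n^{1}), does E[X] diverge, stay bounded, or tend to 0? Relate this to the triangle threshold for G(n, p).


Number of potential triangles: C(130, 3) = 357760.
Each occurs with probability p³ ≈ (0.0384615)³ ≈ 5.68957670e-05.
By linearity: E[X] = C(130, 3)·p³ ≈ 357760 · 5.68957670e-05 ≈ 20.355030.
Here α = 1, so p = 5/n is exactly at the triangle threshold p ~ 1/n. Asymptotically E[X] → c³/6 = 5³/6 = 125/6 ≈ 20.833333, a bounded constant. In this regime the triangle count is asymptotically Poisson(c³/6).

E[X] ≈ 20.355030; in regime p = Θ(1/n^{1}) E[X] stays bounded (at the triangle threshold p ~ 1/n).


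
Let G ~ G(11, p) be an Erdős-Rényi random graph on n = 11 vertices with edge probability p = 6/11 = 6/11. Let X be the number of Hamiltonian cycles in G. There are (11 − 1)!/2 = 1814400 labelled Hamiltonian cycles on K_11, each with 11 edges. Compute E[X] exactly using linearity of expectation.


K_11 has (11 − 1)!/2 = 1814400 labelled Hamiltonian cycles.
For each such Hamiltonian cycle H, let X_H = 1 if all 11 edges of H are present in G. Then P[X_H = 1] = p^{11} = (6/11)^{11} = 362797056/285311670611.
By linearity of expectation: E[X] = Σ_H E[X_H] = 1814400 · p^{11} = 1814400 · 362797056/285311670611 = 658258978406400/285311670611.
Numerically: E[X] ≈ 2.31e+03.

E[X] = 1814400 · (6/11)^{11} = 658258978406400/285311670611 ≈ 2.31e+03.


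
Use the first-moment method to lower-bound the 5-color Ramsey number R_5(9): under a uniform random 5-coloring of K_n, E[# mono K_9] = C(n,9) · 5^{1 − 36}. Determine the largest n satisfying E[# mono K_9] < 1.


We need C(n, 9) · 5^{1 − 36} < 1, i.e. C(n, 9) < 5^{36 − 1} = 2910383045673370361328125.
Check values of n near the boundary:
  n = 2170: C(2170, 9) = 2891746779868845075610510; 2891746779868845075610510 < 2910383045673370361328125? YES
  n = 2171: C(2171, 9) = 2903784578674959601827205; 2903784578674959601827205 < 2910383045673370361328125? YES
  n = 2172: C(2172, 9) = 2915866900084148060642020; 2915866900084148060642020 < 2910383045673370361328125? NO
  n = 2173: C(2173, 9) = 2927993888115921319674265; 2927993888115921319674265 < 2910383045673370361328125? NO
  n = 2174: C(2174, 9) = 2940165687188920530702934; 2940165687188920530702934 < 2910383045673370361328125? NO
The largest n with C(n, 9) < 2910383045673370361328125 is n = 2171 (where E[X] = 580756915734991920365441/582076609134674072265625 ≈ 0.99773). Hence R_5(9) > 2171, i.e. R_5(9) ≥ 2172.

Largest n = 2171; hence R_5(9) > 2171.


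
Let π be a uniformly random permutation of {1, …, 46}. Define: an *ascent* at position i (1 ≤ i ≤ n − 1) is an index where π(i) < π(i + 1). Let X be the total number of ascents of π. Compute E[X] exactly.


Write X = Σ X_I over i = 1, …, 45, with X_I the indicator of one ascent.
There are 45 indicators.
For each fixed i, the pair (π(i), π(i+1)) is a uniformly random ordered pair of distinct values from {1, …, 46}; by symmetry P[π(i) < π(i+1)] = 1/2.
By linearity: E[X] = 45 · (1/2) = (46 − 1) · (1/2) = 45/2 ≈ 22.500000.

E[X] = 45/2 = 22.500000.


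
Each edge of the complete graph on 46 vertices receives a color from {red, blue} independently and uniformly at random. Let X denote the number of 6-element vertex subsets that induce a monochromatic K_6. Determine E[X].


Let X = Σ_S X_S over the C(46, 6) = 9366819 subsets S of size 6, where X_S = 1 if the K_6 on S is monochromatic.
For a fixed S, the K_6 on S has C(6, 2) = 15 edges. P[all 15 edges red] = (1/2)^15, and likewise for blue, so P[monochromatic] = 2·(1/2)^15 = 2^{1 − 15} = 1/16384.
By linearity: E[X] = C(46, 6) · 2^{1 − 15} = 9366819 · 1/16384 = 9366819/16384.
Numerically: E[X] ≈ 571.7053.

E[X] = C(46,6)·2^(1−C(6,2)) = 9366819/16384 ≈ 571.7053.


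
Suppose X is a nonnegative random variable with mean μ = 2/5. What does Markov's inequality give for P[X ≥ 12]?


μ = E[X] = 2/5, a = 12.
Markov: P[X ≥ 12] ≤ μ/a = (2/5)/12 = 1/30.
Numerically: ≈ 0.033.
(Since a = 12 > μ = 0.400, the bound 1/30 is < 1 and informative.)

P[X ≥ 12] ≤ 1/30 ≈ 0.033.


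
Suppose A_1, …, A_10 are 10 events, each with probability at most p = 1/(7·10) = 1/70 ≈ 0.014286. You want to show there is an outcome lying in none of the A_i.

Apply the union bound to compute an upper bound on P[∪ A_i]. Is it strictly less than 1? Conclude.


Union bound: P[∪_{i=1}^{10} A_i] ≤ Σ_i P[A_i] ≤ 10·p = 10·(1/70) = 1/7.
Numerically: 1/7 ≈ 0.142857.
Is 1/7 < 1? YES.
Since P[∪ A_i] ≤ 1/7 < 1, the complement has P[∩ A_i^c] ≥ 1 − 1/7 = 6/7 > 0, so some outcome avoids every A_i.

10·p = 1/7 ≈ 0.142857; existence CERTIFIED by the union bound.


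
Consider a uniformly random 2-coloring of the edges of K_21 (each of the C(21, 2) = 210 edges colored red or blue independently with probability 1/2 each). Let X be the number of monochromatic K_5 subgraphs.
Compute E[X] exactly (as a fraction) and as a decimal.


Let X = Σ_S X_S over the C(21, 5) = 20349 subsets S of size 5, where X_S = 1 if the K_5 on S is monochromatic.
For a fixed S, the K_5 on S has C(5, 2) = 10 edges. P[all 10 edges red] = (1/2)^10, and likewise for blue, so P[monochromatic] = 2·(1/2)^10 = 2^{1 − 10} = 1/512.
Summing: E[X] = C(21, 5) · 2^{1 − 10} = 20349 · 1/512 = 20349/512.
Numerically: E[X] ≈ 39.74414.

E[X] = C(21,5)·2^(1−C(5,2)) = 20349/512 ≈ 39.74414.


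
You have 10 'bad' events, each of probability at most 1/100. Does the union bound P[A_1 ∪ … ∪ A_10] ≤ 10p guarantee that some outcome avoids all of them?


Union bound: P[∪_{i=1}^{10} A_i] ≤ Σ_i P[A_i] ≤ 10·p = 10·(1/100) = 1/10.
Numerically: 1/10 ≈ 0.1000.
Is 1/10 < 1? YES.
Since P[∪ A_i] ≤ 1/10 < 1, the complement has P[∩ A_i^c] ≥ 1 − 1/10 = 9/10 > 0, so some outcome avoids every A_i.

10·p = 1/10 ≈ 0.1000; existence CERTIFIED by the union bound.


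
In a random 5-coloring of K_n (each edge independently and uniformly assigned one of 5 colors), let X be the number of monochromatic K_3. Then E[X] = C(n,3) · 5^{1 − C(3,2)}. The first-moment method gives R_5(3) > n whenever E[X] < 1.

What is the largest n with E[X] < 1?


We need C(n, 3) · 5^{1 − 3} < 1, i.e. C(n, 3) < 5^{3 − 1} = 25.
Check values of n near the boundary:
  n = 3: C(3, 3) = 1; 1 < 25? YES
  n = 4: C(4, 3) = 4; 4 < 25? YES
  n = 5: C(5, 3) = 10; 10 < 25? YES
  n = 6: C(6, 3) = 20; 20 < 25? YES
  n = 7: C(7, 3) = 35; 35 < 25? NO
The largest n with C(n, 3) < 25 is n = 6 (where E[X] = 4/5 ≈ 0.800000). Hence R_5(3) > 6, i.e. R_5(3) ≥ 7.

Largest n = 6; hence R_5(3) > 6.


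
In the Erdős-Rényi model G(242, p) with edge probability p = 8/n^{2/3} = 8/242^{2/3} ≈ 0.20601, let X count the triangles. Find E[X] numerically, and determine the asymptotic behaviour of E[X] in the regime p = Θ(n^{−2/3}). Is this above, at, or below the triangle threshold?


Number of potential triangles: C(242, 3) = 2332880.
Each occurs with probability p³ ≈ (0.20601)³ ≈ 8.7425722e-03.
By linearity: E[X] = C(242, 3)·p³ ≈ 2332880 · 8.7425722e-03 ≈ 20395.37190.
Since α = 2/3 < 1, p = c/n^{2/3} ≫ 1/n is above the triangle threshold p ~ 1/n. Asymptotically E[X] ~ (c³/6)·n^{3(1−α)} = (8³/6)·n^{1} → ∞; triangles are abundant w.h.p.

E[X] ≈ 20395.37190; in regime p = Θ(1/n^{2/3}) E[X] diverges (above the triangle threshold p ~ 1/n).


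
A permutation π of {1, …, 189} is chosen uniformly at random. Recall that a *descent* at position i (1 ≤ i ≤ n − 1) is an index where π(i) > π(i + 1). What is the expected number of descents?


Write X = Σ X_I over i = 1, …, 188, with X_I the indicator of one descent.
There are 188 indicators.
For each fixed i, the pair (π(i), π(i+1)) is a uniformly random ordered pair of distinct values from {1, …, 189}; by symmetry P[π(i) > π(i+1)] = 1/2.
By linearity: E[X] = 188 · (1/2) = (189 − 1) · (1/2) = 94 ≈ 94.000.

E[X] = 94 = 94.000.


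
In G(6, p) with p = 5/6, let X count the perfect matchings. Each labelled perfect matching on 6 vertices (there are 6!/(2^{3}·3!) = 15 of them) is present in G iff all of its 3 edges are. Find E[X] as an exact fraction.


K_6 has 6!/(2^{3}·3!) = 15 labelled perfect matchings.
For each such perfect matching H, let X_H = 1 if all 3 edges of H are present in G. Then P[X_H = 1] = p^{3} = (5/6)^{3} = 125/216.
By linearity: E[X] = Σ_H E[X_H] = 15 · p^{3} = 15 · 125/216 = 625/72.
Numerically: E[X] ≈ 8.681.

E[X] = 15 · (5/6)^{3} = 625/72 ≈ 8.681.


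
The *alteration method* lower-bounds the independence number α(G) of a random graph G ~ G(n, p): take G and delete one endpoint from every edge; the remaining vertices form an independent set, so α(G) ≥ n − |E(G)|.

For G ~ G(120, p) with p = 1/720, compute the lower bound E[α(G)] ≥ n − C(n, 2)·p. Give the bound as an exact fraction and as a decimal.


E[|E(G)|] = C(120, 2)·p = 7140 · (1/720) = 119/12.
E[α(G)] ≥ n − E[|E(G)|] = 120 − 119/12 = 1321/12.
Numerically: ≈ 110.08333.
(This is only a lower bound; the true E[α(G)] may be larger.)

E[α(G)] ≥ 1321/12 ≈ 110.08333.


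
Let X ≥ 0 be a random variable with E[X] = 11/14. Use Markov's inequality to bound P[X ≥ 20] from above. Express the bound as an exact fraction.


μ = E[X] = 11/14, a = 20.
Markov: P[X ≥ 20] ≤ μ/a = (11/14)/20 = 11/280.
Numerically: ≈ 0.039286.
(Since a = 20 > μ = 0.785714, the bound 11/280 is < 1 and informative.)

P[X ≥ 20] ≤ 11/280 ≈ 0.039286.


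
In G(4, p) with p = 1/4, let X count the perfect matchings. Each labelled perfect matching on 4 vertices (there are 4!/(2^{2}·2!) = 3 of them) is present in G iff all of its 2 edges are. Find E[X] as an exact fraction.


K_4 has 4!/(2^{2}·2!) = 3 labelled perfect matchings.
For each such perfect matching H, let X_H = 1 if all 2 edges of H are present in G. Then P[X_H = 1] = p^{2} = (1/4)^{2} = 1/16.
Summing the indicators: E[X] = Σ_H E[X_H] = 3 · p^{2} = 3 · 1/16 = 3/16.
Numerically: E[X] ≈ 0.1875.

E[X] = 3 · (1/4)^{2} = 3/16 ≈ 0.1875.


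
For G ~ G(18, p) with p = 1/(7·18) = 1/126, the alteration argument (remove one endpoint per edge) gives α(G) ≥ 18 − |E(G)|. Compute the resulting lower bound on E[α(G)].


E[|E(G)|] = C(18, 2)·p = 153 · (1/126) = 17/14.
E[α(G)] ≥ n − E[|E(G)|] = 18 − 17/14 = 235/14.
Numerically: ≈ 16.786.
(This is only a lower bound; the true E[α(G)] may be larger.)

E[α(G)] ≥ 235/14 ≈ 16.786.


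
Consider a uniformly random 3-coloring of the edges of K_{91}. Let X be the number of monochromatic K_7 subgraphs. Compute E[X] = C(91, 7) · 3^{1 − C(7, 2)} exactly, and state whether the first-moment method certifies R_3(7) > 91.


E[X] = C(91, 7) · 3^{1 − 21} = 8093990190 · 3^{−20} = 8093990190/3486784401.
As a reduced fraction: E[X] = 2697996730/1162261467 ≈ 2.32133.
Is E[X] < 1? NO.
Since E[X] ≥ 1, the first-moment bound is inconclusive at n = 91; it does NOT by itself certify R_3(7) > 91.

E[X] = 2697996730/1162261467 ≈ 2.32133; E[X] ≥ 1; first-moment method inconclusive here.


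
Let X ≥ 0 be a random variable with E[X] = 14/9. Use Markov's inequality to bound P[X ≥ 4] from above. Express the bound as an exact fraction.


μ = E[X] = 14/9, a = 4.
Markov: P[X ≥ 4] ≤ μ/a = (14/9)/4 = 7/18.
Numerically: ≈ 0.3889.
(Since a = 4 > μ = 1.5556, the bound 7/18 is < 1 and informative.)

P[X ≥ 4] ≤ 7/18 ≈ 0.3889.


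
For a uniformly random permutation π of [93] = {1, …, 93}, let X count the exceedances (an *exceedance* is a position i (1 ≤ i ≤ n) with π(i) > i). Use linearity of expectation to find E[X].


Write X = Σ_{i=1}^{93} X_i, where X_i = 1_{π(i) > i}.
For each fixed i, π(i) is uniform over {1, …, 93} (marginal of a uniform permutation), so P[π(i) > i] = (n − i)/n. Summing: Σ_{i=1}^{93} (n − i)/n = (0 + 1 + … + 92)/93 = 93(93 − 1)/(2·93) = (93 − 1)/2.
Hence E[X] = Σ_{i=1}^{93} (93 − i)/93 = 46 ≈ 46.000.

E[X] = 46 = 46.000.


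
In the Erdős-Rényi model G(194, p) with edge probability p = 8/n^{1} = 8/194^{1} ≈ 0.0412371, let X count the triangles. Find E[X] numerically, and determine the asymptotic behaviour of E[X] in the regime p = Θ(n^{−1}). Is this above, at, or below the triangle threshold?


Number of potential triangles: C(194, 3) = 1198144.
Each occurs with probability p³ ≈ (0.0412371)³ ≈ 7.01236916e-05.
By linearity: E[X] = C(194, 3)·p³ ≈ 1198144 · 7.01236916e-05 ≈ 84.018280.
Here α = 1, so p = 8/n is exactly at the triangle threshold p ~ 1/n. Asymptotically E[X] → c³/6 = 8³/6 = 256/3 ≈ 85.333333, a bounded constant. In this regime the triangle count is asymptotically Poisson(c³/6).

E[X] ≈ 84.018280; in regime p = Θ(1/n^{1}) E[X] stays bounded (at the triangle threshold p ~ 1/n).


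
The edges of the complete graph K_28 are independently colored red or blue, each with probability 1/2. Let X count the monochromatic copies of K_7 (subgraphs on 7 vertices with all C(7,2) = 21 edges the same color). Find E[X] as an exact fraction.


Let X = Σ_S X_S over the C(28, 7) = 1184040 subsets S of size 7, where X_S = 1 if the K_7 on S is monochromatic.
For a fixed S, the K_7 on S has C(7, 2) = 21 edges. P[all 21 edges red] = (1/2)^21, and likewise for blue, so P[monochromatic] = 2·(1/2)^21 = 2^{1 − 21} = 1/1048576.
By linearity: E[X] = C(28, 7) · 2^{1 − 21} = 1184040 · 1/1048576 = 148005/131072.
Numerically: E[X] ≈ 1.129.

E[X] = C(28,7)·2^(1−C(7,2)) = 148005/131072 ≈ 1.129.


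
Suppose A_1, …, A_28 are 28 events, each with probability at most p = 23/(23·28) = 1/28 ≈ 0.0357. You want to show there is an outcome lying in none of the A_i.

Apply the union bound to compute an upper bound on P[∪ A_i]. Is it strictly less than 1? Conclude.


Union bound: P[∪_{i=1}^{28} A_i] ≤ Σ_i P[A_i] ≤ 28·p = 28·(1/28) = 1.
Numerically: 1 ≈ 1.0000.
Is 1 < 1? NO.
Since the bound 1 is ≥ 1, the union bound is uninformative here; it does NOT by itself certify existence.

28·p = 1 ≈ 1.0000; existence NOT certified by the union bound.


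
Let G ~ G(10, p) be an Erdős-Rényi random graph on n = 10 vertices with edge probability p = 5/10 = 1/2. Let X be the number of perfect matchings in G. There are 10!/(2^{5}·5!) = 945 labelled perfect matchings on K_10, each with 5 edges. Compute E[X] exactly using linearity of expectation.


K_10 has 10!/(2^{5}·5!) = 945 labelled perfect matchings.
For each such perfect matching H, let X_H = 1 if all 5 edges of H are present in G. Then P[X_H = 1] = p^{5} = (1/2)^{5} = 1/32.
By linearity: E[X] = Σ_H E[X_H] = 945 · p^{5} = 945 · 1/32 = 945/32.
Numerically: E[X] ≈ 29.53.

E[X] = 945 · (1/2)^{5} = 945/32 ≈ 29.53.


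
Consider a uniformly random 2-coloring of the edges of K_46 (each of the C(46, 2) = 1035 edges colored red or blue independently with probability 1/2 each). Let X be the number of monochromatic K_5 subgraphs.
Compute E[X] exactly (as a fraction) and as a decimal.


Let X = Σ_S X_S over the C(46, 5) = 1370754 subsets S of size 5, where X_S = 1 if the K_5 on S is monochromatic.
For a fixed S, the K_5 on S has C(5, 2) = 10 edges. P[all 10 edges red] = (1/2)^10, and likewise for blue, so P[monochromatic] = 2·(1/2)^10 = 2^{1 − 10} = 1/512.
Summing: E[X] = C(46, 5) · 2^{1 − 10} = 1370754 · 1/512 = 685377/256.
Numerically: E[X] ≈ 2677.25391.

E[X] = C(46,5)·2^(1−C(5,2)) = 685377/256 ≈ 2677.25391.


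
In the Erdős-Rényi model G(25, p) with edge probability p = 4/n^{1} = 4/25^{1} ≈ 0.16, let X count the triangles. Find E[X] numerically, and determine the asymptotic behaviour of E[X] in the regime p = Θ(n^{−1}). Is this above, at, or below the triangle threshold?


Number of potential triangles: C(25, 3) = 2300.
Each occurs with probability p³ ≈ (0.16)³ ≈ 4.0960000e-03.
By linearity: E[X] = C(25, 3)·p³ ≈ 2300 · 4.0960000e-03 ≈ 9.42080.
Here α = 1, so p = 4/n is exactly at the triangle threshold p ~ 1/n. Asymptotically E[X] → c³/6 = 4³/6 = 32/3 ≈ 10.66667, a bounded constant. In this regime the triangle count is asymptotically Poisson(c³/6).

E[X] ≈ 9.42080; in regime p = Θ(1/n^{1}) E[X] stays bounded (at the triangle threshold p ~ 1/n).
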